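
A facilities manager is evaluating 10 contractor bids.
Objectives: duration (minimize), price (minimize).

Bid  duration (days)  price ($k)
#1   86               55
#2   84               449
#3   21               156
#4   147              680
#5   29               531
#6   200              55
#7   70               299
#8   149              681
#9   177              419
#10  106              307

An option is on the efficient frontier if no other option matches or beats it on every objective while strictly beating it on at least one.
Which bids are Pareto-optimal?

#1: not dominated.
#2: dominated by #3 (duration 21≤84, price 156≤449).
#3: not dominated (best duration).
#4: dominated by #1 (duration 86≤147, price 55≤680).
#5: dominated by #3 (duration 21≤29, price 156≤531).
#6: dominated by #1 (duration 86≤200, price 55≤55).
#7: dominated by #3 (duration 21≤70, price 156≤299).
#8: dominated by #1 (duration 86≤149, price 55≤681).
#9: dominated by #1 (duration 86≤177, price 55≤419).
#10: dominated by #1 (duration 86≤106, price 55≤307).

#1, #3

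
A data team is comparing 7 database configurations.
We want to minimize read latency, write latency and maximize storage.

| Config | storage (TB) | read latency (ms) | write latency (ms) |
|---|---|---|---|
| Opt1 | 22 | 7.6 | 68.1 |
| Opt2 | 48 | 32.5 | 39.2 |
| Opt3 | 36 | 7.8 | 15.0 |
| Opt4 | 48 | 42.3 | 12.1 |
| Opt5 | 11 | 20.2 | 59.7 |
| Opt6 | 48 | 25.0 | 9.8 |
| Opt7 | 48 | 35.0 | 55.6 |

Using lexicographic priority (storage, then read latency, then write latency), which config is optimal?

First maximize storage: best is 48, kept {Opt2, Opt4, Opt6, Opt7}.
Then minimize read latency: best is 25.0, kept {Opt6}.

Opt6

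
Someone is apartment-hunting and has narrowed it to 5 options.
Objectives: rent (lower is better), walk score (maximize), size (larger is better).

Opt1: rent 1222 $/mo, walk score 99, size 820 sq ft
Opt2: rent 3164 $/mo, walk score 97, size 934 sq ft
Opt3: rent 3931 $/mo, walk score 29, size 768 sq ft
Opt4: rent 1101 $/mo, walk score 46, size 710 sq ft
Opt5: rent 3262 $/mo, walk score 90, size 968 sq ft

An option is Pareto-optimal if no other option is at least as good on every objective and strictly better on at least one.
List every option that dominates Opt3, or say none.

Opt1: rent 1222≤3931, walk score 99≥29, size 820≥768 — dominates Opt3.
Opt2: rent 3164≤3931, walk score 97≥29, size 934≥768 — dominates Opt3.
Opt5: rent 3262≤3931, walk score 90≥29, size 968≥768 — dominates Opt3.
Others (Opt4) are each worse than Opt3 on at least one objective.

Opt1, Opt2, Opt5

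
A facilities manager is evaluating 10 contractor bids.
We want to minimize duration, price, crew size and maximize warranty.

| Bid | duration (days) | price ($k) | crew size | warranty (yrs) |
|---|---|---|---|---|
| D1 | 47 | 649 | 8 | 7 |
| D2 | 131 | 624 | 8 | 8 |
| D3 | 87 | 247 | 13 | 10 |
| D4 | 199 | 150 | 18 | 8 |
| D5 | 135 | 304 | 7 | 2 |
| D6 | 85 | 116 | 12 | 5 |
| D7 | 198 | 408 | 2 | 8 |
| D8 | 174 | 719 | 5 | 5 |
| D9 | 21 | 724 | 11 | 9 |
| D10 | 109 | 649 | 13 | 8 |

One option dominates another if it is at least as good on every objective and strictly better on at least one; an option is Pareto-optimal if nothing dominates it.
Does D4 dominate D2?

D4 vs D2: D4 is worse on duration (199 vs 131), so it does not dominate D2.

No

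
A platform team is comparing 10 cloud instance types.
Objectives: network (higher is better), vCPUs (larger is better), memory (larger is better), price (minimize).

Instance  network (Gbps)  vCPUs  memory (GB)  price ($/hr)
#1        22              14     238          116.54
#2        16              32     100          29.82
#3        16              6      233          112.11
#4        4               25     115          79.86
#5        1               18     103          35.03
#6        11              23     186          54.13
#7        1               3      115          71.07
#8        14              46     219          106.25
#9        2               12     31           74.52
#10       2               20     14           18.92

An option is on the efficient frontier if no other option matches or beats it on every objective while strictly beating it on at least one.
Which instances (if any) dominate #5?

#1: worse on vCPUs (14 vs 18).
#2: worse on memory (100 vs 103).
#3: worse on vCPUs (6 vs 18).
#4: worse on price (79.86 vs 35.03).
#6: worse on price (54.13 vs 35.03).
#7: worse on vCPUs (3 vs 18).
#8: worse on price (106.25 vs 35.03).
#9: worse on vCPUs (12 vs 18).
#10: worse on memory (14 vs 103).
No option dominates #5.

none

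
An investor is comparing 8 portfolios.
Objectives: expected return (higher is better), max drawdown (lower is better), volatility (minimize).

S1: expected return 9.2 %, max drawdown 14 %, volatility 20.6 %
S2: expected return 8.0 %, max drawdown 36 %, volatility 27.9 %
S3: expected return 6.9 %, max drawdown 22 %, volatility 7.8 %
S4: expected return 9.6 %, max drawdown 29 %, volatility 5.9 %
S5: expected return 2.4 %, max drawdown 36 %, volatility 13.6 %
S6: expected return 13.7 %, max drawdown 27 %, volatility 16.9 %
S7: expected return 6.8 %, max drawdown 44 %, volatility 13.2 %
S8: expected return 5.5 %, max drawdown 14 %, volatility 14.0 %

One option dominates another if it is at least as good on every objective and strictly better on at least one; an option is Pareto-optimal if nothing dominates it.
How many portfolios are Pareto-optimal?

5

S1: not dominated.
S2: dominated by S1 (expected return 9.2≥8.0, max drawdown 14≤36, volatility 20.6≤27.9).
S3: not dominated.
S4: not dominated (best volatility).
S5: dominated by S3 (expected return 6.9≥2.4, max drawdown 22≤36, volatility 7.8≤13.6).
S6: not dominated (best expected return).
S7: dominated by S3 (expected return 6.9≥6.8, max drawdown 22≤44, volatility 7.8≤13.2).
S8: not dominated.
Pareto-optimal: S1, S3, S4, S6, S8 → 5.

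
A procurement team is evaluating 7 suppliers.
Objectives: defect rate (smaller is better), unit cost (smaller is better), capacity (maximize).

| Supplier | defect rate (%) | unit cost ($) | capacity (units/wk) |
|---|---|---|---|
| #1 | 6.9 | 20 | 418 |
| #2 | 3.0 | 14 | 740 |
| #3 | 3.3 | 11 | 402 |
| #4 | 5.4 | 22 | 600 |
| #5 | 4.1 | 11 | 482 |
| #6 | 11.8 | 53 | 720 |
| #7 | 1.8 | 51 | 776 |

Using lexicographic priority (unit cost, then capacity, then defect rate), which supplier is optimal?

#5

First minimize unit cost: best is 11, kept {#3, #5}.
Then maximize capacity: best is 482, kept {#5}.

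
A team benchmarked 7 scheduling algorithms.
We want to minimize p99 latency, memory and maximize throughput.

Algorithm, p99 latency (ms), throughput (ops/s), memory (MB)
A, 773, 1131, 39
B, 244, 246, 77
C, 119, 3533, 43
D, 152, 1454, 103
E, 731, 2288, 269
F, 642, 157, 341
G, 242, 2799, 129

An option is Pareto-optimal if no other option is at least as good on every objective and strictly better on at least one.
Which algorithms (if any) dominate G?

C: p99 latency 119≤242, throughput 3533≥2799, memory 43≤129 — dominates G.
Others (A, B, D, E, F) are each worse than G on at least one objective.

C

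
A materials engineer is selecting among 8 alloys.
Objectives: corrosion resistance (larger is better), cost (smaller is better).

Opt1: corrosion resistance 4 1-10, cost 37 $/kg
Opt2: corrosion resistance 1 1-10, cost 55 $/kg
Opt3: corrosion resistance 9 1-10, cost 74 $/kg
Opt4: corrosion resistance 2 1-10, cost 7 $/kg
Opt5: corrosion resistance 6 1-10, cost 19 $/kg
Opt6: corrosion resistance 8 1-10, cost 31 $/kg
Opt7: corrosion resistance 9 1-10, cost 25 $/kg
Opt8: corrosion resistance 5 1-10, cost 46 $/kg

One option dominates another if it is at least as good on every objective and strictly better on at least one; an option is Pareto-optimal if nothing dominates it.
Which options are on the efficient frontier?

Opt1: dominated by Opt5 (corrosion resistance 6≥4, cost 19≤37).
Opt2: dominated by Opt1 (corrosion resistance 4≥1, cost 37≤55).
Opt3: dominated by Opt7 (corrosion resistance 9≥9, cost 25≤74).
Opt4: not dominated (best cost).
Opt5: not dominated.
Opt6: dominated by Opt7 (corrosion resistance 9≥8, cost 25≤31).
Opt7: not dominated.
Opt8: dominated by Opt5 (corrosion resistance 6≥5, cost 19≤46).

Opt4, Opt5, Opt7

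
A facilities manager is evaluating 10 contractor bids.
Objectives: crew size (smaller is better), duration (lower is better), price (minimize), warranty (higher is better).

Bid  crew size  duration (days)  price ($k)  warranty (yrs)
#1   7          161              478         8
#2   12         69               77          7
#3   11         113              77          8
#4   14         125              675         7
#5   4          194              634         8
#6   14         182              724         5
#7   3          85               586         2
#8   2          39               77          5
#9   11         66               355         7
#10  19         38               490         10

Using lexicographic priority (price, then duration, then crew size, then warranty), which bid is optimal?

#8

First minimize price: best is 77, kept {#2, #3, #8}.
Then minimize duration: best is 39, kept {#8}.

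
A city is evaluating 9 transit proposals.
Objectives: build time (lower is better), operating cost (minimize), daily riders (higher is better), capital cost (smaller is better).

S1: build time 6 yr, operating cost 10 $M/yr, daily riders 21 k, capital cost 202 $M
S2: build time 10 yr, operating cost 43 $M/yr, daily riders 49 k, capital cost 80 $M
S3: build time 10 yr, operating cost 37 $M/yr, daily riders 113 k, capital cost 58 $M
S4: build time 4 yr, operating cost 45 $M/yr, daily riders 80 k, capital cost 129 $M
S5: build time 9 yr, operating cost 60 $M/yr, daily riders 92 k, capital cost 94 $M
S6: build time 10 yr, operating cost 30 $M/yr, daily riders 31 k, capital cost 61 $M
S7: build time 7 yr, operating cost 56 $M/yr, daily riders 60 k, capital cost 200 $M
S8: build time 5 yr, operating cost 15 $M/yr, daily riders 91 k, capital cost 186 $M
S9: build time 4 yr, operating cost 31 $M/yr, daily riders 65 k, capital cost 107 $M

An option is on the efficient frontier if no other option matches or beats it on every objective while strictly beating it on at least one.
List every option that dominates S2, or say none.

S3: build time 10≤10, operating cost 37≤43, daily riders 113≥49, capital cost 58≤80 — dominates S2.
Others (S1, S4, S5, S6, S7, S8, S9) are each worse than S2 on at least one objective.

S3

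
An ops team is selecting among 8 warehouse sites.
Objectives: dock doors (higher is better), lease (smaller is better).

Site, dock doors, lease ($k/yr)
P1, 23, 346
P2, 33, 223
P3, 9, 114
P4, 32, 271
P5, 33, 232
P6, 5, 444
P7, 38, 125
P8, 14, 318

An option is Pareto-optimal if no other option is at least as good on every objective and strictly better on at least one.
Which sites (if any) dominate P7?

none

P1: worse on dock doors (23 vs 38).
P2: worse on dock doors (33 vs 38).
P3: worse on dock doors (9 vs 38).
P4: worse on dock doors (32 vs 38).
P5: worse on dock doors (33 vs 38).
P6: worse on dock doors (5 vs 38).
P8: worse on dock doors (14 vs 38).
No option dominates P7.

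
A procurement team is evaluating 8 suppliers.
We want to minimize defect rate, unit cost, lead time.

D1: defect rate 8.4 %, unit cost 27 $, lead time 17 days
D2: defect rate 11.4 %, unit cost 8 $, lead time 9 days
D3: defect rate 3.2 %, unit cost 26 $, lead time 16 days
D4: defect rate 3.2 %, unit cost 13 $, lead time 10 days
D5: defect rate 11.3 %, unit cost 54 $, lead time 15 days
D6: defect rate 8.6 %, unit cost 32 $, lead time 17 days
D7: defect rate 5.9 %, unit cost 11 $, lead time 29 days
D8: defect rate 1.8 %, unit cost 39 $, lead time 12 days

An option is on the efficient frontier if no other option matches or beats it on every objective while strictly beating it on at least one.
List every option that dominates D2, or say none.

none

D1: worse on unit cost (27 vs 8).
D3: worse on unit cost (26 vs 8).
D4: worse on unit cost (13 vs 8).
D5: worse on unit cost (54 vs 8).
D6: worse on unit cost (32 vs 8).
D7: worse on unit cost (11 vs 8).
D8: worse on unit cost (39 vs 8).
No option dominates D2.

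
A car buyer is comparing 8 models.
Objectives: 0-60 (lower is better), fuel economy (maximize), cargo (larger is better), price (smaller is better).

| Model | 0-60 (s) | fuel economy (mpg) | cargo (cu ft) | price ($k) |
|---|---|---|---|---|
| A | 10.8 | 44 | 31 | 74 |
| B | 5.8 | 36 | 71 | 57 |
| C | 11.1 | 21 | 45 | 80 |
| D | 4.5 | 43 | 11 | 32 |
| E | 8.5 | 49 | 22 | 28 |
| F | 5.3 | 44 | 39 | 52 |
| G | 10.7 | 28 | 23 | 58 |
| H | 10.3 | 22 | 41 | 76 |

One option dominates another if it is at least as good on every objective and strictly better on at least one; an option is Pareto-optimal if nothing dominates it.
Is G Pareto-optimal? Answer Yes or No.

No

B vs G: 0-60 5.8≤10.7, fuel economy 36≥28, cargo 71≥23, price 57≤58 — B is at least as good on every objective and strictly better on at least one, so B dominates G.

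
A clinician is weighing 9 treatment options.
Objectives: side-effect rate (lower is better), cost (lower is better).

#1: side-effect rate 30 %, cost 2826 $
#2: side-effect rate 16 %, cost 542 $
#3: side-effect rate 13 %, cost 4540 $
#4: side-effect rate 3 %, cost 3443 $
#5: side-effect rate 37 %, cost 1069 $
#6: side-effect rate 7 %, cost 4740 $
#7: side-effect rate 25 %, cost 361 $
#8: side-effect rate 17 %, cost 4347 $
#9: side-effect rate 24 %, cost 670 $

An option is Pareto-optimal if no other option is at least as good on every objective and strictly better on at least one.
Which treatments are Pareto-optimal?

#2, #4, #7

#1: dominated by #2 (side-effect rate 16≤30, cost 542≤2826).
#2: not dominated.
#3: dominated by #4 (side-effect rate 3≤13, cost 3443≤4540).
#4: not dominated (best side-effect rate).
#5: dominated by #2 (side-effect rate 16≤37, cost 542≤1069).
#6: dominated by #4 (side-effect rate 3≤7, cost 3443≤4740).
#7: not dominated (best cost).
#8: dominated by #2 (side-effect rate 16≤17, cost 542≤4347).
#9: dominated by #2 (side-effect rate 16≤24, cost 542≤670).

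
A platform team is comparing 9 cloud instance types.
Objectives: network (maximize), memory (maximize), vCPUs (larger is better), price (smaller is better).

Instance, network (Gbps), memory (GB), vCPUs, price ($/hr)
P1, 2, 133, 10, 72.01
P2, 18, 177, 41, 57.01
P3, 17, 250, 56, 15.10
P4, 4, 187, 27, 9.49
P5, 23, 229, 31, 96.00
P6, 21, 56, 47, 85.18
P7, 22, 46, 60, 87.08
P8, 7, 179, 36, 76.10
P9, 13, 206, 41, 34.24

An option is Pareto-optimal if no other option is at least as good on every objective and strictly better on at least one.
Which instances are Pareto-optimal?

P1: dominated by P2 (network 18≥2, memory 177≥133, vCPUs 41≥10, price 57.01≤72.01).
P2: not dominated.
P3: not dominated (best memory).
P4: not dominated (best price).
P5: not dominated (best network).
P6: not dominated.
P7: not dominated (best vCPUs).
P8: dominated by P3 (network 17≥7, memory 250≥179, vCPUs 56≥36, price 15.10≤76.10).
P9: dominated by P3 (network 17≥13, memory 250≥206, vCPUs 56≥41, price 15.10≤34.24).

P2, P3, P4, P5, P6, P7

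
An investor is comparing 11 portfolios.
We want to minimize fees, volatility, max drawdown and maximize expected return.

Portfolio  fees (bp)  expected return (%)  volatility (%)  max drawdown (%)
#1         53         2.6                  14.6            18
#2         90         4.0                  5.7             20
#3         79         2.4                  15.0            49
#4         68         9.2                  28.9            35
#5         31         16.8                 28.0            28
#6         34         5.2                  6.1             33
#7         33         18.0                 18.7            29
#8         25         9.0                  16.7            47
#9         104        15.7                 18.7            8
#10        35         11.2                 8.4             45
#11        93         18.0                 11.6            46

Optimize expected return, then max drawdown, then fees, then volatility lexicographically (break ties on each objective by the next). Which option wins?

First maximize expected return: best is 18.0, kept {#7, #11}.
Then minimize max drawdown: best is 29, kept {#7}.

#7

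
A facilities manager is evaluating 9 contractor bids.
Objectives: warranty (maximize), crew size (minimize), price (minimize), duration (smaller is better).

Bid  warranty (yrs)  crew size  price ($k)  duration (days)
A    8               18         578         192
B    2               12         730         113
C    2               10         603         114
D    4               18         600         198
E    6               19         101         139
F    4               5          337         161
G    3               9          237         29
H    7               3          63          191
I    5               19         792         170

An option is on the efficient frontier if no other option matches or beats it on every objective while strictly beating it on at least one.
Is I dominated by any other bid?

Yes

E vs I: warranty 6≥5, crew size 19≤19, price 101≤792, duration 139≤170 — E is at least as good on every objective and strictly better on at least one, so E dominates I.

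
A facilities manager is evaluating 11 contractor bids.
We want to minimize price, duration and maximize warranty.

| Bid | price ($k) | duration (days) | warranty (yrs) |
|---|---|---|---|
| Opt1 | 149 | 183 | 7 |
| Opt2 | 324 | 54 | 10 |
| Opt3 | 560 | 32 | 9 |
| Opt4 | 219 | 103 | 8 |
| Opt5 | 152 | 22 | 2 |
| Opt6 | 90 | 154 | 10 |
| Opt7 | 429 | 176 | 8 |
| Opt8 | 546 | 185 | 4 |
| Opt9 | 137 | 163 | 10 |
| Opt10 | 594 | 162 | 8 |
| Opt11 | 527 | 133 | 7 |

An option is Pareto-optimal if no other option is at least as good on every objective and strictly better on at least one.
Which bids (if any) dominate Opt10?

Opt2: price 324≤594, duration 54≤162, warranty 10≥8 — dominates Opt10.
Opt3: price 560≤594, duration 32≤162, warranty 9≥8 — dominates Opt10.
Opt4: price 219≤594, duration 103≤162, warranty 8≥8 — dominates Opt10.
Opt6: price 90≤594, duration 154≤162, warranty 10≥8 — dominates Opt10.
Others (Opt1, Opt5, Opt7, Opt8, Opt9, Opt11) are each worse than Opt10 on at least one objective.

Opt2, Opt3, Opt4, Opt6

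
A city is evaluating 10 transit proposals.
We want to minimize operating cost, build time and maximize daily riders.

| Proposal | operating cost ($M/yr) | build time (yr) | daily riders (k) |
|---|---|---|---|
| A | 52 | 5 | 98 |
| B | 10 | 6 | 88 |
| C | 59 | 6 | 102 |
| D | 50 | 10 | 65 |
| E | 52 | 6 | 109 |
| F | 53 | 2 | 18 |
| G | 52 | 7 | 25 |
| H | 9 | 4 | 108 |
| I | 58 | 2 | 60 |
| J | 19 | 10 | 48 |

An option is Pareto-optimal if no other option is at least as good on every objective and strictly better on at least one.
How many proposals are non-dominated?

A: dominated by H (operating cost 9≤52, build time 4≤5, daily riders 108≥98).
B: dominated by H (operating cost 9≤10, build time 4≤6, daily riders 108≥88).
C: dominated by E (operating cost 52≤59, build time 6≤6, daily riders 109≥102).
D: dominated by B (operating cost 10≤50, build time 6≤10, daily riders 88≥65).
E: not dominated (best daily riders).
F: not dominated.
G: dominated by A (operating cost 52≤52, build time 5≤7, daily riders 98≥25).
H: not dominated (best operating cost).
I: not dominated.
J: dominated by B (operating cost 10≤19, build time 6≤10, daily riders 88≥48).
Pareto-optimal: E, F, H, I → 4.

4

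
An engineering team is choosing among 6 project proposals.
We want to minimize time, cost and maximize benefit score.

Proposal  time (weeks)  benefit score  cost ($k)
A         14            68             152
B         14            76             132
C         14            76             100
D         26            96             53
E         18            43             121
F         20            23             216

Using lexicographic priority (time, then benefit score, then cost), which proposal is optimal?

C

First minimize time: best is 14, kept {A, B, C}.
Then maximize benefit score: best is 76, kept {B, C}.
Then minimize cost: best is 100, kept {C}.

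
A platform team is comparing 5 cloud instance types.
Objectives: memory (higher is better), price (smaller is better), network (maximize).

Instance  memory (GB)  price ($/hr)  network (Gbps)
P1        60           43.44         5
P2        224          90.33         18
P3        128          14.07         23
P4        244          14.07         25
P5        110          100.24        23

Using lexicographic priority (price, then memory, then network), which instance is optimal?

P4

First minimize price: best is 14.07, kept {P3, P4}.
Then maximize memory: best is 244, kept {P4}.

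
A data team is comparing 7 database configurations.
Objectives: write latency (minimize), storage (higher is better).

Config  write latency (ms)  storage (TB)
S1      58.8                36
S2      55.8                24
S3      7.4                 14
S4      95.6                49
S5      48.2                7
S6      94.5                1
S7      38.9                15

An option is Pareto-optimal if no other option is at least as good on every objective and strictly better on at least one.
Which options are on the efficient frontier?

S1, S2, S3, S4, S7

S1: not dominated.
S2: not dominated.
S3: not dominated (best write latency).
S4: not dominated (best storage).
S5: dominated by S3 (write latency 7.4≤48.2, storage 14≥7).
S6: dominated by S1 (write latency 58.8≤94.5, storage 36≥1).
S7: not dominated.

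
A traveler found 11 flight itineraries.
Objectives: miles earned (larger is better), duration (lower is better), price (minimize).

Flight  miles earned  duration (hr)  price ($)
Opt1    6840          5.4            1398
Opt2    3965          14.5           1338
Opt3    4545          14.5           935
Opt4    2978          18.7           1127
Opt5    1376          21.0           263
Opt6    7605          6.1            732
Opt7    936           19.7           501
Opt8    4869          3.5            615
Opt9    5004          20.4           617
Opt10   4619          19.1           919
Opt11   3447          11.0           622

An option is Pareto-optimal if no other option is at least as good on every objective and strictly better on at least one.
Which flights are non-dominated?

Opt1: not dominated.
Opt2: dominated by Opt3 (miles earned 4545≥3965, duration 14.5≤14.5, price 935≤1338).
Opt3: dominated by Opt6 (miles earned 7605≥4545, duration 6.1≤14.5, price 732≤935).
Opt4: dominated by Opt3 (miles earned 4545≥2978, duration 14.5≤18.7, price 935≤1127).
Opt5: not dominated (best price).
Opt6: not dominated (best miles earned).
Opt7: not dominated.
Opt8: not dominated (best duration).
Opt9: not dominated.
Opt10: dominated by Opt6 (miles earned 7605≥4619, duration 6.1≤19.1, price 732≤919).
Opt11: dominated by Opt8 (miles earned 4869≥3447, duration 3.5≤11.0, price 615≤622).

Opt1, Opt5, Opt6, Opt7, Opt8, Opt9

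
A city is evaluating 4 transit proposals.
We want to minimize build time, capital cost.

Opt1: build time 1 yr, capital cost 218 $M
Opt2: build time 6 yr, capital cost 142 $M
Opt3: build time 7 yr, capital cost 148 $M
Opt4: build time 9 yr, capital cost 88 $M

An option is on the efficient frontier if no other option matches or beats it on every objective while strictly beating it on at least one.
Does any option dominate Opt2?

No

Opt1: worse on capital cost (218 vs 142).
Opt3: worse on build time (7 vs 6).
Opt4: worse on build time (9 vs 6).
No option is at least as good as Opt2 on every objective and strictly better on one.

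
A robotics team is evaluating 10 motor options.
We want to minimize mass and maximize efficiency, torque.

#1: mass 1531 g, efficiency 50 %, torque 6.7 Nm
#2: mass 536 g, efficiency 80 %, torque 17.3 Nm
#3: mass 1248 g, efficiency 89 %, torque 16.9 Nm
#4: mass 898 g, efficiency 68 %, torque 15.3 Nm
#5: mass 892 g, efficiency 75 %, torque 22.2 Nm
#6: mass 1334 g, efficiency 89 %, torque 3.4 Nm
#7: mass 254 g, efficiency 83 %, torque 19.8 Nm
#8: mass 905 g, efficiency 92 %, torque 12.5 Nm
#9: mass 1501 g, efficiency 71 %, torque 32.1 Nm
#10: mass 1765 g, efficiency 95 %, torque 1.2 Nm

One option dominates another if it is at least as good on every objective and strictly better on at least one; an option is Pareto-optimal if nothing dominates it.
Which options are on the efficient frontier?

#1: dominated by #2 (mass 536≤1531, efficiency 80≥50, torque 17.3≥6.7).
#2: dominated by #7 (mass 254≤536, efficiency 83≥80, torque 19.8≥17.3).
#3: not dominated.
#4: dominated by #2 (mass 536≤898, efficiency 80≥68, torque 17.3≥15.3).
#5: not dominated.
#6: dominated by #3 (mass 1248≤1334, efficiency 89≥89, torque 16.9≥3.4).
#7: not dominated (best mass).
#8: not dominated.
#9: not dominated (best torque).
#10: not dominated (best efficiency).

#3, #5, #7, #8, #9, #10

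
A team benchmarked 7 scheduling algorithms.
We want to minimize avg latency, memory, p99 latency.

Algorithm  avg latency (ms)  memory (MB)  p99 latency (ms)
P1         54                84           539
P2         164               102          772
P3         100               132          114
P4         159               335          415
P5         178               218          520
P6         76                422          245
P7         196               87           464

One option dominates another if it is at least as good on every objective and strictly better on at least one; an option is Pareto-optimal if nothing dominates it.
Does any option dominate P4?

Yes

P3 vs P4: avg latency 100≤159, memory 132≤335, p99 latency 114≤415 — P3 is at least as good on every objective and strictly better on at least one, so P3 dominates P4.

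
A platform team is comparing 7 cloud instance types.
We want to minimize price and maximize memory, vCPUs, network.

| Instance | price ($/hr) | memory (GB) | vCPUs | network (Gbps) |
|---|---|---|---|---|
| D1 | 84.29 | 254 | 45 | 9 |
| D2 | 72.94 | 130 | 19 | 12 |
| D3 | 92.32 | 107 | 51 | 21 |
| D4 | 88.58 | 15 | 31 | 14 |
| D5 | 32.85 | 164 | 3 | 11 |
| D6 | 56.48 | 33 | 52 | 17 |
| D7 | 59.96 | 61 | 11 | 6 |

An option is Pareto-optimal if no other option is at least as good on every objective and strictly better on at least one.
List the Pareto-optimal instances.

D1: not dominated (best memory).
D2: not dominated.
D3: not dominated (best network).
D4: dominated by D6 (price 56.48≤88.58, memory 33≥15, vCPUs 52≥31, network 17≥14).
D5: not dominated (best price).
D6: not dominated (best vCPUs).
D7: not dominated.

D1, D2, D3, D5, D6, D7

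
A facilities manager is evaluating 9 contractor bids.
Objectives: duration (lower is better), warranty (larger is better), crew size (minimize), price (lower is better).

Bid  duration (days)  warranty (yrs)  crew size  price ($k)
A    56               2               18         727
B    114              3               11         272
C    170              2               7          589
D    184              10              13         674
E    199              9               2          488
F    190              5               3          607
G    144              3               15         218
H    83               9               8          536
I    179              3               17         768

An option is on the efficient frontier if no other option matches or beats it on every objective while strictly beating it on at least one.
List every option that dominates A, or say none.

none

B: worse on duration (114 vs 56).
C: worse on duration (170 vs 56).
D: worse on duration (184 vs 56).
E: worse on duration (199 vs 56).
F: worse on duration (190 vs 56).
G: worse on duration (144 vs 56).
H: worse on duration (83 vs 56).
I: worse on duration (179 vs 56).
No option dominates A.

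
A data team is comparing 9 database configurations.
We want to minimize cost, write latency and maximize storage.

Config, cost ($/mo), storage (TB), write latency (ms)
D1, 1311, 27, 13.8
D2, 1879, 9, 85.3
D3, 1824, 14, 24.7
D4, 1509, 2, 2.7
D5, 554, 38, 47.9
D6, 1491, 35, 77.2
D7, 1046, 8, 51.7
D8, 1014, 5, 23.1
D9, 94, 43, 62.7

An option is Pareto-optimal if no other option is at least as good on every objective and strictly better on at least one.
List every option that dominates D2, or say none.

D1, D3, D5, D6, D9

D1: cost 1311≤1879, storage 27≥9, write latency 13.8≤85.3 — dominates D2.
D3: cost 1824≤1879, storage 14≥9, write latency 24.7≤85.3 — dominates D2.
D5: cost 554≤1879, storage 38≥9, write latency 47.9≤85.3 — dominates D2.
D6: cost 1491≤1879, storage 35≥9, write latency 77.2≤85.3 — dominates D2.
D9: cost 94≤1879, storage 43≥9, write latency 62.7≤85.3 — dominates D2.
Others (D4, D7, D8) are each worse than D2 on at least one objective.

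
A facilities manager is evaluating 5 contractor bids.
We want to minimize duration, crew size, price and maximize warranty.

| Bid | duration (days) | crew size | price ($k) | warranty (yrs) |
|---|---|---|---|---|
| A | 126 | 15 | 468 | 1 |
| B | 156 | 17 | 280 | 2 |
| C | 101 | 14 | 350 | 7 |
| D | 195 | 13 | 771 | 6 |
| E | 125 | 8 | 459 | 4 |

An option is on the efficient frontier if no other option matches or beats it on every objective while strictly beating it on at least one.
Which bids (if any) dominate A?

C: duration 101≤126, crew size 14≤15, price 350≤468, warranty 7≥1 — dominates A.
E: duration 125≤126, crew size 8≤15, price 459≤468, warranty 4≥1 — dominates A.
Others (B, D) are each worse than A on at least one objective.

C, E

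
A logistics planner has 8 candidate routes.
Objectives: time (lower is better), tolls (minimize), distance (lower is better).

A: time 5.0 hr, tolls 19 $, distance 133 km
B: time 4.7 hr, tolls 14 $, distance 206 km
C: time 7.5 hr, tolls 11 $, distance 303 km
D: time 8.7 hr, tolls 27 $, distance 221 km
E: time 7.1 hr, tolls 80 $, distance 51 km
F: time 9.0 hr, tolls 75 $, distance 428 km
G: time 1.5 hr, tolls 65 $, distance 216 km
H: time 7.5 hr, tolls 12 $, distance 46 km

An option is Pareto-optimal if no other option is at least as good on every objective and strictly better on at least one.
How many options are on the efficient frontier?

A: not dominated.
B: not dominated.
C: not dominated (best tolls).
D: dominated by A (time 5.0≤8.7, tolls 19≤27, distance 133≤221).
E: not dominated.
F: dominated by A (time 5.0≤9.0, tolls 19≤75, distance 133≤428).
G: not dominated (best time).
H: not dominated (best distance).
Pareto-optimal: A, B, C, E, G, H → 6.

6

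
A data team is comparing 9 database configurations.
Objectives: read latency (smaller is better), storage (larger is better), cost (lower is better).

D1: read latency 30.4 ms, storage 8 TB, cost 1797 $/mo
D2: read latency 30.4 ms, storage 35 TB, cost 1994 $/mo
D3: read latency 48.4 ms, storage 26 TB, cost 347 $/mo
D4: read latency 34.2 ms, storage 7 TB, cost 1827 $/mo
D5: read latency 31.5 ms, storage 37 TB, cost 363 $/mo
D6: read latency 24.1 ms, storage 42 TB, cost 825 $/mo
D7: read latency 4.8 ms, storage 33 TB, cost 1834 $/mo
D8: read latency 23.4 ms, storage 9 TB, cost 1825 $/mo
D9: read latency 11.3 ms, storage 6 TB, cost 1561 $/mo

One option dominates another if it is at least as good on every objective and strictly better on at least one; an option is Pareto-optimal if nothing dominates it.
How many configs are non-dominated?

6

D1: dominated by D6 (read latency 24.1≤30.4, storage 42≥8, cost 825≤1797).
D2: dominated by D6 (read latency 24.1≤30.4, storage 42≥35, cost 825≤1994).
D3: not dominated (best cost).
D4: dominated by D1 (read latency 30.4≤34.2, storage 8≥7, cost 1797≤1827).
D5: not dominated.
D6: not dominated (best storage).
D7: not dominated (best read latency).
D8: not dominated.
D9: not dominated.
Pareto-optimal: D3, D5, D6, D7, D8, D9 → 6.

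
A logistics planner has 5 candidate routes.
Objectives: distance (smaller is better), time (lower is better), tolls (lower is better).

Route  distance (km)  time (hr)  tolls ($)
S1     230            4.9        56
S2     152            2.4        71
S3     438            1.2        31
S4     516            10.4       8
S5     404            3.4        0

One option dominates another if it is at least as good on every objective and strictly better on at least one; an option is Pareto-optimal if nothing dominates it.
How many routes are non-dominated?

4

S1: not dominated.
S2: not dominated (best distance).
S3: not dominated (best time).
S4: dominated by S5 (distance 404≤516, time 3.4≤10.4, tolls 0≤8).
S5: not dominated (best tolls).
Pareto-optimal: S1, S2, S3, S5 → 4.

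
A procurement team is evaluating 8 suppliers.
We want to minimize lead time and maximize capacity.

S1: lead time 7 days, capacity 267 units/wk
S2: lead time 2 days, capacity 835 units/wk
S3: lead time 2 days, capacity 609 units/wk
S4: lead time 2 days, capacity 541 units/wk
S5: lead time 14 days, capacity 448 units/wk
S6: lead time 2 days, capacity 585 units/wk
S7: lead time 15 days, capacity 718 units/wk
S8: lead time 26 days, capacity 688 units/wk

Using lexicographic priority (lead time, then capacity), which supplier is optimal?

First minimize lead time: best is 2, kept {S2, S3, S4, S6}.
Then maximize capacity: best is 835, kept {S2}.

S2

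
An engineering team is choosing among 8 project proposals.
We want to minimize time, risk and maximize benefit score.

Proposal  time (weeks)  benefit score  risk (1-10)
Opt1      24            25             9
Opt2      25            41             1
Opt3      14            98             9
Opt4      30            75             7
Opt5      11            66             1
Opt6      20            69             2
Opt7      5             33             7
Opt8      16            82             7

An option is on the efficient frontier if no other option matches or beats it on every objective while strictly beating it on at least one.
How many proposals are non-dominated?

5

Opt1: dominated by Opt3 (time 14≤24, benefit score 98≥25, risk 9≤9).
Opt2: dominated by Opt5 (time 11≤25, benefit score 66≥41, risk 1≤1).
Opt3: not dominated (best benefit score).
Opt4: dominated by Opt8 (time 16≤30, benefit score 82≥75, risk 7≤7).
Opt5: not dominated.
Opt6: not dominated.
Opt7: not dominated (best time).
Opt8: not dominated.
Pareto-optimal: Opt3, Opt5, Opt6, Opt7, Opt8 → 5.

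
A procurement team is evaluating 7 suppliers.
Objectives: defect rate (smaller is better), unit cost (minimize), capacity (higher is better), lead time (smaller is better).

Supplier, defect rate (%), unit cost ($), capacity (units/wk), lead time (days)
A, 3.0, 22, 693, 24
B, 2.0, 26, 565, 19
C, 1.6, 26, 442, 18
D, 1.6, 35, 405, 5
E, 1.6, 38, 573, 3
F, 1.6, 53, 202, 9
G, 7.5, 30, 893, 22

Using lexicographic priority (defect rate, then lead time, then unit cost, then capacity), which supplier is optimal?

E

First minimize defect rate: best is 1.6, kept {C, D, E, F}.
Then minimize lead time: best is 3, kept {E}.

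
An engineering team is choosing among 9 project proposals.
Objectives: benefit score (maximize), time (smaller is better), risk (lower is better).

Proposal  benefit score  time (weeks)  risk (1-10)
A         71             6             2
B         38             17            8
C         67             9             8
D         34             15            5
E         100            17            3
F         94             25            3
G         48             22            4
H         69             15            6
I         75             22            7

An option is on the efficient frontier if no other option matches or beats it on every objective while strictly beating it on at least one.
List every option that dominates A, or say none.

B: worse on benefit score (38 vs 71).
C: worse on benefit score (67 vs 71).
D: worse on benefit score (34 vs 71).
E: worse on time (17 vs 6).
F: worse on time (25 vs 6).
G: worse on benefit score (48 vs 71).
H: worse on benefit score (69 vs 71).
I: worse on time (22 vs 6).
No option dominates A.

none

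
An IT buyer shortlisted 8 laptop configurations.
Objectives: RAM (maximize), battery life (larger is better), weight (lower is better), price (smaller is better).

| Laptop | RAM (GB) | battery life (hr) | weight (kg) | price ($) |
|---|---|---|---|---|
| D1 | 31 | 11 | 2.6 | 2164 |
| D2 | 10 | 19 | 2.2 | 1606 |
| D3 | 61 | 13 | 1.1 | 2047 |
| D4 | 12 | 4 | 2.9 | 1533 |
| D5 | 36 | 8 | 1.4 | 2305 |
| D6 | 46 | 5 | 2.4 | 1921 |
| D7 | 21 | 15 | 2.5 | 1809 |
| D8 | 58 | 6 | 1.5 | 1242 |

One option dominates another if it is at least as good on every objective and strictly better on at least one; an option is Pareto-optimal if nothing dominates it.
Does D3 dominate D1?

D3 vs D1: RAM 61≥31, battery life 13≥11, weight 1.1≤2.6, price 2047≤2164 — D3 is at least as good on every objective with at least one strict improvement.

Yes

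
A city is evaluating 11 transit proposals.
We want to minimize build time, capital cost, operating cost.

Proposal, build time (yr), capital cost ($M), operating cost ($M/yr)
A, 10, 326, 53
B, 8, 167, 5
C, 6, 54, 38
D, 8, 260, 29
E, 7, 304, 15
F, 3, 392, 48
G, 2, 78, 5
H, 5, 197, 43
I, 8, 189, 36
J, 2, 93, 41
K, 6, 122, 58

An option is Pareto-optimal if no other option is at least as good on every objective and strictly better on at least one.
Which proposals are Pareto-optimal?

A: dominated by B (build time 8≤10, capital cost 167≤326, operating cost 5≤53).
B: dominated by G (build time 2≤8, capital cost 78≤167, operating cost 5≤5).
C: not dominated (best capital cost).
D: dominated by B (build time 8≤8, capital cost 167≤260, operating cost 5≤29).
E: dominated by G (build time 2≤7, capital cost 78≤304, operating cost 5≤15).
F: dominated by G (build time 2≤3, capital cost 78≤392, operating cost 5≤48).
G: not dominated.
H: dominated by G (build time 2≤5, capital cost 78≤197, operating cost 5≤43).
I: dominated by B (build time 8≤8, capital cost 167≤189, operating cost 5≤36).
J: dominated by G (build time 2≤2, capital cost 78≤93, operating cost 5≤41).
K: dominated by C (build time 6≤6, capital cost 54≤122, operating cost 38≤58).

C, G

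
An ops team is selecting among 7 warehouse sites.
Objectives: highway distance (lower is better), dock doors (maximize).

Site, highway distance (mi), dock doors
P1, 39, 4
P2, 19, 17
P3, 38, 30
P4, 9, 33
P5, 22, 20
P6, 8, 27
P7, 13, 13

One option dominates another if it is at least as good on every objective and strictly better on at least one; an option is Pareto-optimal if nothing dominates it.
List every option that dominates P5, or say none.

P4: highway distance 9≤22, dock doors 33≥20 — dominates P5.
P6: highway distance 8≤22, dock doors 27≥20 — dominates P5.
Others (P1, P2, P3, P7) are each worse than P5 on at least one objective.

P4, P6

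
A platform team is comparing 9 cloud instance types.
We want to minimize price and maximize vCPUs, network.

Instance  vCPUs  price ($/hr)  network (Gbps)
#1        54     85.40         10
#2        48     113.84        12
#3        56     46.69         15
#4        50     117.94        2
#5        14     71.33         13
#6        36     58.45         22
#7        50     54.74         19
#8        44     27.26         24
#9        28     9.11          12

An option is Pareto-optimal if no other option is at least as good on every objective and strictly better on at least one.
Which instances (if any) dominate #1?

#3: vCPUs 56≥54, price 46.69≤85.40, network 15≥10 — dominates #1.
Others (#2, #4, #5, #6, #7, #8, #9) are each worse than #1 on at least one objective.

#3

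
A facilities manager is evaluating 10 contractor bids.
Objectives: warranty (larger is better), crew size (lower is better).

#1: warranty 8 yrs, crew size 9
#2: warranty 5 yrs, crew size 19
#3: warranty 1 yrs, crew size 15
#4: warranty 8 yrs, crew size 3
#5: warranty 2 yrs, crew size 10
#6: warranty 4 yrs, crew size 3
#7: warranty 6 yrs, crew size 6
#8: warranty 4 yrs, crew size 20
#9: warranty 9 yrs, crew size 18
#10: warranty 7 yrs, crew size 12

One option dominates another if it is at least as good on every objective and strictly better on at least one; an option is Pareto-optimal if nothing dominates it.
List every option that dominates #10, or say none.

#1: warranty 8≥7, crew size 9≤12 — dominates #10.
#4: warranty 8≥7, crew size 3≤12 — dominates #10.
Others (#2, #3, #5, #6, #7, #8, #9) are each worse than #10 on at least one objective.

#1, #4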